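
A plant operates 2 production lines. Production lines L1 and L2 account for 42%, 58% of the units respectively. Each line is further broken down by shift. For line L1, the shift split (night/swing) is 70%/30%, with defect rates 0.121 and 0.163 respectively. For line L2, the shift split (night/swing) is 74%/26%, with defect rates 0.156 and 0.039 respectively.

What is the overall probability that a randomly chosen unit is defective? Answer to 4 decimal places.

0.1289

P(D|L1) = 0.7·0.121 + 0.3·0.163 = 0.0847 + 0.0489 = 0.1336
P(D|L2) = 0.74·0.156 + 0.26·0.039 = 0.11544 + 0.01014 = 0.12558
By total probability over the outer partition,
P(D) = 0.42·0.1336 + 0.58·0.12558
      = 0.056112 + 0.0728364 = 0.1289484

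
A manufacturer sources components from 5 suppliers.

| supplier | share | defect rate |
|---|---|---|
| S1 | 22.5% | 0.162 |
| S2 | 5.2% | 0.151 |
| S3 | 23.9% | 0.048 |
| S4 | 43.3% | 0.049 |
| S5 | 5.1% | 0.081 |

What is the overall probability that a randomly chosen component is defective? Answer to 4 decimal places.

P(D) ≈ 0.0811

P(D) = P(D|S1)·P(S1) + P(D|S2)·P(S2) + P(D|S3)·P(S3) + P(D|S4)·P(S4) + P(D|S5)·P(S5)
      = 0.162·0.225 + 0.151·0.052 + 0.048·0.239 + 0.049·0.433 + 0.081·0.051
      = 0.03645 + 0.007852 + 0.011472 + 0.021217 + 0.004131 = 0.081122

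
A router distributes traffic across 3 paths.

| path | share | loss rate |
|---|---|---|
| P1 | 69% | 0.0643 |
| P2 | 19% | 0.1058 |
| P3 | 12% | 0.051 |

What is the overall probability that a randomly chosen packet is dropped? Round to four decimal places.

P(L) = P(L|P1)·P(P1) + P(L|P2)·P(P2) + P(L|P3)·P(P3)
      = 0.0643·0.69 + 0.1058·0.19 + 0.051·0.12
      = 0.044367 + 0.020102 + 0.00612 = 0.070589

0.0706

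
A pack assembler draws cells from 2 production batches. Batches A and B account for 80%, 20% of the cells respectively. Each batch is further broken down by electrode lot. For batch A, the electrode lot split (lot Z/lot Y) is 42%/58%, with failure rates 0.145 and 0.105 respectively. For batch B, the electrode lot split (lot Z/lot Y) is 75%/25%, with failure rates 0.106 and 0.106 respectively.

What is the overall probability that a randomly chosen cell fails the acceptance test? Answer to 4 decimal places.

P(F|A) = 0.42·0.145 + 0.58·0.105 = 0.0609 + 0.0609 = 0.1218
P(F|B) = 0.75·0.106 + 0.25·0.106 = 0.0795 + 0.0265 = 0.106
By total probability over the outer partition,
P(F) = 0.8·0.1218 + 0.2·0.106
      = 0.09744 + 0.0212 = 0.11864

0.1186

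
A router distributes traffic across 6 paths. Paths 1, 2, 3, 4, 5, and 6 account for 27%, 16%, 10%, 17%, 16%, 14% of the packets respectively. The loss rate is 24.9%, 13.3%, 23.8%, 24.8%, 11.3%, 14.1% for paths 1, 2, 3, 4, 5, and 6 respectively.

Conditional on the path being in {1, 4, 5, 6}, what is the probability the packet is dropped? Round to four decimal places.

P(L|S) ≈ 0.1989

Let S = {1, 4, 5, 6}.
P(S) = 0.27 + 0.17 + 0.16 + 0.14 = 0.74.
P(L ∩ S) = 0.249·0.27 + 0.248·0.17 + 0.113·0.16 + 0.141·0.14 = 0.06723 + 0.04216 + 0.01808 + 0.01974 = 0.14721.
P(L | S) = 0.14721 / 0.74 = 0.198932…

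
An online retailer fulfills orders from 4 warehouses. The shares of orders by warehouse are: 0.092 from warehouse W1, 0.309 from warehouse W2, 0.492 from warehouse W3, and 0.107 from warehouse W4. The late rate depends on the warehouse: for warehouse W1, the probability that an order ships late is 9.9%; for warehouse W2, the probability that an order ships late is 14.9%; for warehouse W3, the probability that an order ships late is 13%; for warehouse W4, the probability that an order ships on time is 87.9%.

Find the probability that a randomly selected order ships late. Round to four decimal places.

P(L) ≈ 0.1321

P(L|W4) = 1 − 0.879 = 0.121.
Summing over the partition,
P(L) = P(L|W1)·P(W1) + P(L|W2)·P(W2) + P(L|W3)·P(W3) + P(L|W4)·P(W4)
      = 0.099·0.092 + 0.149·0.309 + 0.13·0.492 + 0.121·0.107
      = 0.009108 + 0.046041 + 0.06396 + 0.012947 = 0.132056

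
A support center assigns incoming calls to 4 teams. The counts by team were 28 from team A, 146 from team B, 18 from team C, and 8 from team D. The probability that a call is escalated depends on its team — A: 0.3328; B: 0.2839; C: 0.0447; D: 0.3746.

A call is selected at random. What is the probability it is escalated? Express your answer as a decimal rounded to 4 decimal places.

Total: 28 + 146 + 18 + 8 = 200.
P(A) = 28/200 = 0.14. P(B) = 146/200 = 0.73. P(C) = 18/200 = 0.09. P(D) = 8/200 = 0.04.
By the law of total probability,
P(E) = P(E|A)·P(A) + P(E|B)·P(B) + P(E|C)·P(C) + P(E|D)·P(D)
      = 0.3328·0.14 + 0.2839·0.73 + 0.0447·0.09 + 0.3746·0.04
      = 0.046592 + 0.207247 + 0.004023 + 0.014984 = 0.272846

0.2728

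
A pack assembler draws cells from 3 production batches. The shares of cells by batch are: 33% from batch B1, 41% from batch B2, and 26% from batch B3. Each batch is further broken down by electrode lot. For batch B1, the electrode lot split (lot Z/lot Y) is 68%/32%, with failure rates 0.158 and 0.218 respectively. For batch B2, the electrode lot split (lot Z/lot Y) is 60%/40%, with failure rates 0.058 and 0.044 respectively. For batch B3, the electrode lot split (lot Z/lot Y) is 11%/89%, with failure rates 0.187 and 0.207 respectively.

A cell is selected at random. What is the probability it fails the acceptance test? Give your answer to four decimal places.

P(F|B1) = 0.68·0.158 + 0.32·0.218 = 0.10744 + 0.06976 = 0.1772
P(F|B2) = 0.6·0.058 + 0.4·0.044 = 0.0348 + 0.0176 = 0.0524
P(F|B3) = 0.11·0.187 + 0.89·0.207 = 0.02057 + 0.18423 = 0.2048
Then overall,
P(F) = 0.33·0.1772 + 0.41·0.0524 + 0.26·0.2048
      = 0.058476 + 0.021484 + 0.053248 = 0.133208

P(F) ≈ 0.1332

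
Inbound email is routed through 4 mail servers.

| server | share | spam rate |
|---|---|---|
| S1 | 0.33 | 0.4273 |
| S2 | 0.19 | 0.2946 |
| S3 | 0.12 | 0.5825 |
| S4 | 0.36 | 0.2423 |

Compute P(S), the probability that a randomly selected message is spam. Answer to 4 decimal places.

P(S) ≈ 0.3541

P(S) = P(S|S1)·P(S1) + P(S|S2)·P(S2) + P(S|S3)·P(S3) + P(S|S4)·P(S4)
      = 0.4273·0.33 + 0.2946·0.19 + 0.5825·0.12 + 0.2423·0.36
      = 0.141009 + 0.055974 + 0.0699 + 0.087228 = 0.354111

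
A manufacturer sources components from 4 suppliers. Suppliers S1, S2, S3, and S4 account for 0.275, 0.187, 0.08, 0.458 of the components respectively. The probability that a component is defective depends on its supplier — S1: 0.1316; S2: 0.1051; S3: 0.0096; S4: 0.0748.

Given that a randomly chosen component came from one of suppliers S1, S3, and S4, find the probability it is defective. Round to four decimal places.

P(D|S) ≈ 0.0876

Let S = {S1, S3, S4}.
P(S) = 0.275 + 0.08 + 0.458 = 0.813.
P(D ∩ S) = 0.1316·0.275 + 0.0096·0.08 + 0.0748·0.458 = 0.03619 + 0.000768 + 0.0342584 = 0.0712164.
P(D | S) = 0.0712164 / 0.813 = 0.087597…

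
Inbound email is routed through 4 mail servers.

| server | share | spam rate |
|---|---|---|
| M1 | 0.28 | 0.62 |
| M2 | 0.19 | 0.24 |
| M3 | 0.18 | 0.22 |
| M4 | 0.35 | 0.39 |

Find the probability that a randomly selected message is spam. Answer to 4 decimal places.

P(S) ≈ 0.3953

P(S) = P(S|M1)·P(M1) + P(S|M2)·P(M2) + P(S|M3)·P(M3) + P(S|M4)·P(M4)
      = 0.62·0.28 + 0.24·0.19 + 0.22·0.18 + 0.39·0.35
      = 0.1736 + 0.0456 + 0.0396 + 0.1365 = 0.3953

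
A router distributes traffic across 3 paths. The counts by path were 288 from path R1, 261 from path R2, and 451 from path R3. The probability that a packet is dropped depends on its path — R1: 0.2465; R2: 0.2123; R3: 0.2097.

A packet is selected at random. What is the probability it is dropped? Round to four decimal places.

Total: 288 + 261 + 451 = 1000.
P(R1) = 288/1000 = 0.288. P(R2) = 261/1000 = 0.261. P(R3) = 451/1000 = 0.451.
Using total probability over the partition,
P(L) = P(L|R1)·P(R1) + P(L|R2)·P(R2) + P(L|R3)·P(R3)
      = 0.2465·0.288 + 0.2123·0.261 + 0.2097·0.451
      = 0.070992 + 0.0554103 + 0.0945747 = 0.220977

0.2210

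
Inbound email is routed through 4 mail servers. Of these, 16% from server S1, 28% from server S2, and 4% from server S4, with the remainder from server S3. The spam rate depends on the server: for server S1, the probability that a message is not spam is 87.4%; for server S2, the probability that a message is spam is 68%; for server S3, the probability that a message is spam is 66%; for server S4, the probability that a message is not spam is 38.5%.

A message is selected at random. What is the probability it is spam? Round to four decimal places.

0.5784

P(S3) = 1 − (0.16 + 0.28 + 0.04) = 0.52.
P(S|S1) = 1 − 0.874 = 0.126.
P(S|S4) = 1 − 0.385 = 0.615.
P(S) = P(S|S1)·P(S1) + P(S|S2)·P(S2) + P(S|S3)·P(S3) + P(S|S4)·P(S4)
      = 0.126·0.16 + 0.68·0.28 + 0.66·0.52 + 0.615·0.04
      = 0.02016 + 0.1904 + 0.3432 + 0.0246 = 0.57836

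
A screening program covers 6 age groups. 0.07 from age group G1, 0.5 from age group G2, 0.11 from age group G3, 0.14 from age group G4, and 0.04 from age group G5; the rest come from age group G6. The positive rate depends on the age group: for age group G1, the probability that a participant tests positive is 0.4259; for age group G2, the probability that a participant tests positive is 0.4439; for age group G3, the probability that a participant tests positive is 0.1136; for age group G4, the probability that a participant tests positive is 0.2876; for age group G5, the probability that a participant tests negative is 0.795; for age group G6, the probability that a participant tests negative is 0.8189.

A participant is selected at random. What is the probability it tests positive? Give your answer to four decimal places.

P(G6) = 1 − (0.07 + 0.5 + 0.11 + 0.14 + 0.04) = 0.14.
P(T|G5) = 1 − 0.795 = 0.205.
P(T|G6) = 1 − 0.8189 = 0.1811.
By the law of total probability,
P(T) = P(T|G1)·P(G1) + P(T|G2)·P(G2) + P(T|G3)·P(G3) + P(T|G4)·P(G4) + P(T|G5)·P(G5) + P(T|G6)·P(G6)
      = 0.4259·0.07 + 0.4439·0.5 + 0.1136·0.11 + 0.2876·0.14 + 0.205·0.04 + 0.1811·0.14
      = 0.029813 + 0.22195 + 0.012496 + 0.040264 + 0.0082 + 0.025354 = 0.338077

0.3381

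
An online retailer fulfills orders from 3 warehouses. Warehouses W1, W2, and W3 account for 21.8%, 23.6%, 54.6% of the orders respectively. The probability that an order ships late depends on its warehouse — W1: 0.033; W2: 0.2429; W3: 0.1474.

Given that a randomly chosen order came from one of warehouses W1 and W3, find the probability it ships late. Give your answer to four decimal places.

Let S = {W1, W3}.
P(S) = 0.218 + 0.546 = 0.764.
P(L ∩ S) = 0.033·0.218 + 0.1474·0.546 = 0.007194 + 0.0804804 = 0.0876744.
P(L | S) = 0.0876744 / 0.764 = 0.114757…

0.1148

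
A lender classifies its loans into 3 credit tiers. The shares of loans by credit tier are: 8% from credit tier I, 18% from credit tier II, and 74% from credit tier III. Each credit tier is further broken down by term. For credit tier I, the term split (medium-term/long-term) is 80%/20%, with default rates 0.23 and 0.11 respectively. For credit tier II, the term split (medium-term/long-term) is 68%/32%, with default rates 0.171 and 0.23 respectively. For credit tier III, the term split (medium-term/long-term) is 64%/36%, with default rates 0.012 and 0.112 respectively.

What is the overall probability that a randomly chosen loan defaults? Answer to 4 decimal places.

P(D|I) = 0.8·0.23 + 0.2·0.11 = 0.184 + 0.022 = 0.206
P(D|II) = 0.68·0.171 + 0.32·0.23 = 0.11628 + 0.0736 = 0.18988
P(D|III) = 0.64·0.012 + 0.36·0.112 = 0.00768 + 0.04032 = 0.048
Then overall,
P(D) = 0.08·0.206 + 0.18·0.18988 + 0.74·0.048
      = 0.01648 + 0.0341784 + 0.03552 = 0.0861784

0.0862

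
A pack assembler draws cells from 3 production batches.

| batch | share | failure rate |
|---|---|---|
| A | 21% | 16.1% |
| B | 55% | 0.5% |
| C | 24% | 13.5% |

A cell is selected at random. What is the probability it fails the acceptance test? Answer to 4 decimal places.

P(F) = P(F|A)·P(A) + P(F|B)·P(B) + P(F|C)·P(C)
      = 0.161·0.21 + 0.005·0.55 + 0.135·0.24
      = 0.03381 + 0.00275 + 0.0324 = 0.06896

0.0690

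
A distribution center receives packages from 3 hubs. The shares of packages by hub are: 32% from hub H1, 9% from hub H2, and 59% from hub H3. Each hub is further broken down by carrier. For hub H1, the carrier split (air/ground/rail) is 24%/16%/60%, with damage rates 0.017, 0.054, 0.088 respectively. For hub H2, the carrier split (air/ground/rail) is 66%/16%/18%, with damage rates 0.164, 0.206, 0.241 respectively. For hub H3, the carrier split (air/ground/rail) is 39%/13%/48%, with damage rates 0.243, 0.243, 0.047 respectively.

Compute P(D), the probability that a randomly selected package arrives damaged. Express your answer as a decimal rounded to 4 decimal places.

P(D) ≈ 0.1254

P(D|H1) = 0.24·0.017 + 0.16·0.054 + 0.6·0.088 = 0.00408 + 0.00864 + 0.0528 = 0.06552
P(D|H2) = 0.66·0.164 + 0.16·0.206 + 0.18·0.241 = 0.10824 + 0.03296 + 0.04338 = 0.18458
P(D|H3) = 0.39·0.243 + 0.13·0.243 + 0.48·0.047 = 0.09477 + 0.03159 + 0.02256 = 0.14892
By total probability over the outer partition,
P(D) = 0.32·0.06552 + 0.09·0.18458 + 0.59·0.14892
      = 0.0209664 + 0.0166122 + 0.0878628 = 0.1254414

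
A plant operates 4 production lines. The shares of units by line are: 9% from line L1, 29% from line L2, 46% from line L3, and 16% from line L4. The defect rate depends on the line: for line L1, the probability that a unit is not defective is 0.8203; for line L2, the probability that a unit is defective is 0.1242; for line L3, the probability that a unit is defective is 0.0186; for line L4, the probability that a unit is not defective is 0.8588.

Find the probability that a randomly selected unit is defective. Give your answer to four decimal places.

P(D|L1) = 1 − 0.8203 = 0.1797.
P(D|L4) = 1 − 0.8588 = 0.1412.
P(D) = P(D|L1)·P(L1) + P(D|L2)·P(L2) + P(D|L3)·P(L3) + P(D|L4)·P(L4)
      = 0.1797·0.09 + 0.1242·0.29 + 0.0186·0.46 + 0.1412·0.16
      = 0.016173 + 0.036018 + 0.008556 + 0.022592 = 0.083339

0.0833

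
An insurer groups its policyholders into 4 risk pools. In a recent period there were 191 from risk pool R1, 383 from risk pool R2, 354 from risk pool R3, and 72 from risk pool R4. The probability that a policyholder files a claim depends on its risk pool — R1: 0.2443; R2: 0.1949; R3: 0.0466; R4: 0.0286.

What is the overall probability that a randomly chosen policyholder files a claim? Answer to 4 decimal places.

Total: 191 + 383 + 354 + 72 = 1000.
P(R1) = 191/1000 = 0.191. P(R2) = 383/1000 = 0.383. P(R3) = 354/1000 = 0.354. P(R4) = 72/1000 = 0.072.
By the law of total probability,
P(C) = P(C|R1)·P(R1) + P(C|R2)·P(R2) + P(C|R3)·P(R3) + P(C|R4)·P(R4)
      = 0.2443·0.191 + 0.1949·0.383 + 0.0466·0.354 + 0.0286·0.072
      = 0.0466613 + 0.0746467 + 0.0164964 + 0.0020592 = 0.1398636

0.1399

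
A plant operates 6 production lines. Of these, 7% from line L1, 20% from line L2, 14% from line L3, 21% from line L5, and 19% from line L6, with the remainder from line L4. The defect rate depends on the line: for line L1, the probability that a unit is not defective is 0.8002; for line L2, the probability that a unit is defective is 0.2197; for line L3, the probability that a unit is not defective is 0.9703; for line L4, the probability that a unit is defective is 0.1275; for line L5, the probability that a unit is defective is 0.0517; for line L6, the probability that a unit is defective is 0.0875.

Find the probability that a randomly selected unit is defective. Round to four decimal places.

0.1138

P(L4) = 1 − (0.07 + 0.2 + 0.14 + 0.21 + 0.19) = 0.19.
P(D|L1) = 1 − 0.8002 = 0.1998.
P(D|L3) = 1 − 0.9703 = 0.0297.
P(D) = P(D|L1)·P(L1) + P(D|L2)·P(L2) + P(D|L3)·P(L3) + P(D|L4)·P(L4) + P(D|L5)·P(L5) + P(D|L6)·P(L6)
      = 0.1998·0.07 + 0.2197·0.2 + 0.0297·0.14 + 0.1275·0.19 + 0.0517·0.21 + 0.0875·0.19
      = 0.013986 + 0.04394 + 0.004158 + 0.024225 + 0.010857 + 0.016625 = 0.113791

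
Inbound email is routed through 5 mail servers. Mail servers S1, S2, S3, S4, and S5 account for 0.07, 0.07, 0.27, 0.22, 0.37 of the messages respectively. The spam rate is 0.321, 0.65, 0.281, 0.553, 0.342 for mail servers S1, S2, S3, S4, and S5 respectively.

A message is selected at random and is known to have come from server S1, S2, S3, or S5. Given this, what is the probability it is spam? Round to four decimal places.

Let J = {S1, S2, S3, S5}.
P(J) = 0.07 + 0.07 + 0.27 + 0.37 = 0.78.
P(S ∩ J) = 0.321·0.07 + 0.65·0.07 + 0.281·0.27 + 0.342·0.37 = 0.02247 + 0.0455 + 0.07587 + 0.12654 = 0.27038.
P(S | J) = 0.27038 / 0.78 = 0.346641…

P(S|J) ≈ 0.3466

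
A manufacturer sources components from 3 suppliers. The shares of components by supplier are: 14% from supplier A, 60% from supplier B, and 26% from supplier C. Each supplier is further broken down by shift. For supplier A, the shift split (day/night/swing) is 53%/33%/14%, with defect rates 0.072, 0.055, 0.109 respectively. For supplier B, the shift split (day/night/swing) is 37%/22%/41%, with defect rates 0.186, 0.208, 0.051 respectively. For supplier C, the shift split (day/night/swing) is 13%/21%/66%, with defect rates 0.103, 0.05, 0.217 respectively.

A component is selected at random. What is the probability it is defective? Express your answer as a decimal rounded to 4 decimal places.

P(D|A) = 0.53·0.072 + 0.33·0.055 + 0.14·0.109 = 0.03816 + 0.01815 + 0.01526 = 0.07157
P(D|B) = 0.37·0.186 + 0.22·0.208 + 0.41·0.051 = 0.06882 + 0.04576 + 0.02091 = 0.13549
P(D|C) = 0.13·0.103 + 0.21·0.05 + 0.66·0.217 = 0.01339 + 0.0105 + 0.14322 = 0.16711
By total probability over the outer partition,
P(D) = 0.14·0.07157 + 0.6·0.13549 + 0.26·0.16711
      = 0.0100198 + 0.081294 + 0.0434486 = 0.1347624

0.1348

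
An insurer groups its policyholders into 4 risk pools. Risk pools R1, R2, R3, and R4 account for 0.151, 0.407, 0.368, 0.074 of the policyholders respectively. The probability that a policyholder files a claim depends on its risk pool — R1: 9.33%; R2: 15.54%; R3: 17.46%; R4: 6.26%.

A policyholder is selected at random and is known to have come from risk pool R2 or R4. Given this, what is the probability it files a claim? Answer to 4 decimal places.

Let S = {R2, R4}.
P(S) = 0.407 + 0.074 = 0.481.
P(C ∩ S) = 0.1554·0.407 + 0.0626·0.074 = 0.0632478 + 0.0046324 = 0.0678802.
P(C | S) = 0.0678802 / 0.481 = 0.141123…

P(C|S) ≈ 0.1411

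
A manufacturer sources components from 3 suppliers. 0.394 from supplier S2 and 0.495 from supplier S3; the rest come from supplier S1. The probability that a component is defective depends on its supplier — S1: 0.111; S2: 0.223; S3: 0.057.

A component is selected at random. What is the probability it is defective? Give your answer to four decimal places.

0.1284

P(S1) = 1 − (0.394 + 0.495) = 0.111.
Using total probability over the partition,
P(D) = P(D|S1)·P(S1) + P(D|S2)·P(S2) + P(D|S3)·P(S3)
      = 0.111·0.111 + 0.223·0.394 + 0.057·0.495
      = 0.012321 + 0.087862 + 0.028215 = 0.128398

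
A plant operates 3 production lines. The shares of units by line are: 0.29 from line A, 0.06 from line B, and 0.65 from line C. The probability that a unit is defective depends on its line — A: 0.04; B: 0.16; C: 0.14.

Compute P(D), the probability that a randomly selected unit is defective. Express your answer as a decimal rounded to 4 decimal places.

P(D) ≈ 0.1122

P(D) = P(D|A)·P(A) + P(D|B)·P(B) + P(D|C)·P(C)
      = 0.04·0.29 + 0.16·0.06 + 0.14·0.65
      = 0.0116 + 0.0096 + 0.091 = 0.1122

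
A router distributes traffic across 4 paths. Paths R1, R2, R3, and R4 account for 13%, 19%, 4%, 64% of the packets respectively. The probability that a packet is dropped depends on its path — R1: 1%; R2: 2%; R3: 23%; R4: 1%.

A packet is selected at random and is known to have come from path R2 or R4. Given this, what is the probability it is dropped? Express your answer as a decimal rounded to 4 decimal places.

P(L|S) ≈ 0.0123

Let S = {R2, R4}.
P(S) = 0.19 + 0.64 = 0.83.
P(L ∩ S) = 0.02·0.19 + 0.01·0.64 = 0.0038 + 0.0064 = 0.0102.
P(L | S) = 0.0102 / 0.83 = 0.012289…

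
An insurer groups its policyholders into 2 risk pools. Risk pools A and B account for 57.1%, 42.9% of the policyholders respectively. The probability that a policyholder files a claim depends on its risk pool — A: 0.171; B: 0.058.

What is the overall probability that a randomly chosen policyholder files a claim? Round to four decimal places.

Summing over the partition,
P(C) = P(C|A)·P(A) + P(C|B)·P(B)
      = 0.171·0.571 + 0.058·0.429
      = 0.097641 + 0.024882 = 0.122523

0.1225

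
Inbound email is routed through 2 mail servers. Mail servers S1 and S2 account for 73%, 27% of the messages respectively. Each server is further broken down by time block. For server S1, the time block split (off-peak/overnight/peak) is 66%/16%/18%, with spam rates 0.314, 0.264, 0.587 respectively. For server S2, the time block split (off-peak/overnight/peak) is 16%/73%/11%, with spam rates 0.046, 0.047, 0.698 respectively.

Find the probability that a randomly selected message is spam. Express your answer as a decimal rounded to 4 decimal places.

P(S|S1) = 0.66·0.314 + 0.16·0.264 + 0.18·0.587 = 0.20724 + 0.04224 + 0.10566 = 0.35514
P(S|S2) = 0.16·0.046 + 0.73·0.047 + 0.11·0.698 = 0.00736 + 0.03431 + 0.07678 = 0.11845
Then overall,
P(S) = 0.73·0.35514 + 0.27·0.11845
      = 0.2592522 + 0.0319815 = 0.2912337

0.2912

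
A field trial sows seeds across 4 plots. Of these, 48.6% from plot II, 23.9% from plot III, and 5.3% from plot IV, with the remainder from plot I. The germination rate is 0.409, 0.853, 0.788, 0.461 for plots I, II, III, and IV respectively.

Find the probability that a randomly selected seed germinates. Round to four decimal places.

P(I) = 1 − (0.486 + 0.239 + 0.053) = 0.222.
P(G) = P(G|I)·P(I) + P(G|II)·P(II) + P(G|III)·P(III) + P(G|IV)·P(IV)
      = 0.409·0.222 + 0.853·0.486 + 0.788·0.239 + 0.461·0.053
      = 0.090798 + 0.414558 + 0.188332 + 0.024433 = 0.718121

0.7181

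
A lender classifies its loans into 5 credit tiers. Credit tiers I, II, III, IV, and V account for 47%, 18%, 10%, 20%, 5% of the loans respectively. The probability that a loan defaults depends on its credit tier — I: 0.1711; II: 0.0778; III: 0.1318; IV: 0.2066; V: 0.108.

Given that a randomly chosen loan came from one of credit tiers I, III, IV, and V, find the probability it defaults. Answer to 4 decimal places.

P(D|S) ≈ 0.1711

Let S = {I, III, IV, V}.
P(S) = 0.47 + 0.1 + 0.2 + 0.05 = 0.82.
P(D ∩ S) = 0.1711·0.47 + 0.1318·0.1 + 0.2066·0.2 + 0.108·0.05 = 0.080417 + 0.01318 + 0.04132 + 0.0054 = 0.140317.
P(D | S) = 0.140317 / 0.82 = 0.171118…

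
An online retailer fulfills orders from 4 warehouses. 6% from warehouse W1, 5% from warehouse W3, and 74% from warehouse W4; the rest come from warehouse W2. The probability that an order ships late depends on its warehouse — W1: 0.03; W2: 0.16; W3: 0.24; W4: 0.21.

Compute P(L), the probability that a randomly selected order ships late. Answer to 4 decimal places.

P(W2) = 1 − (0.06 + 0.05 + 0.74) = 0.15.
P(L) = P(L|W1)·P(W1) + P(L|W2)·P(W2) + P(L|W3)·P(W3) + P(L|W4)·P(W4)
      = 0.03·0.06 + 0.16·0.15 + 0.24·0.05 + 0.21·0.74
      = 0.0018 + 0.024 + 0.012 + 0.1554 = 0.1932

P(L) ≈ 0.1932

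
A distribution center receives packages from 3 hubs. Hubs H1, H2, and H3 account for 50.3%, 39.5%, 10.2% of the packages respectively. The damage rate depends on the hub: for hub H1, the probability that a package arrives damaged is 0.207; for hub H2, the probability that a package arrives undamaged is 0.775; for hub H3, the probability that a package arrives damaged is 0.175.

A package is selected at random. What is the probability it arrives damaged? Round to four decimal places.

P(D|H2) = 1 − 0.775 = 0.225.
P(D) = P(D|H1)·P(H1) + P(D|H2)·P(H2) + P(D|H3)·P(H3)
      = 0.207·0.503 + 0.225·0.395 + 0.175·0.102
      = 0.104121 + 0.088875 + 0.01785 = 0.210846

P(D) ≈ 0.2108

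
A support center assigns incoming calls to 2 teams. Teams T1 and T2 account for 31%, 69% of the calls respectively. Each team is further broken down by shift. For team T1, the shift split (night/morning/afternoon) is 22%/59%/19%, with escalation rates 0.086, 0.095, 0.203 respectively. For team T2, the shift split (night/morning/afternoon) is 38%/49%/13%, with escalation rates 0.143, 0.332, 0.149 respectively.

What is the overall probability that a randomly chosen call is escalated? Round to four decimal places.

0.1983

P(E|T1) = 0.22·0.086 + 0.59·0.095 + 0.19·0.203 = 0.01892 + 0.05605 + 0.03857 = 0.11354
P(E|T2) = 0.38·0.143 + 0.49·0.332 + 0.13·0.149 = 0.05434 + 0.16268 + 0.01937 = 0.23639
By total probability over the outer partition,
P(E) = 0.31·0.11354 + 0.69·0.23639
      = 0.0351974 + 0.1631091 = 0.1983065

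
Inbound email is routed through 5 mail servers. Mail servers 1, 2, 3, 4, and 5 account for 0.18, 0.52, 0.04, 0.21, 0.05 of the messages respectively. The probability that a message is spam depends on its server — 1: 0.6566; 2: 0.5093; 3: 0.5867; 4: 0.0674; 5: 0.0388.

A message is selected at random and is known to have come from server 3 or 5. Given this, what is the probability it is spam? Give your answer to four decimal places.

Let J = {3, 5}.
P(J) = 0.04 + 0.05 = 0.09.
P(S ∩ J) = 0.5867·0.04 + 0.0388·0.05 = 0.023468 + 0.00194 = 0.025408.
P(S | J) = 0.025408 / 0.09 = 0.282311…

P(S|J) ≈ 0.2823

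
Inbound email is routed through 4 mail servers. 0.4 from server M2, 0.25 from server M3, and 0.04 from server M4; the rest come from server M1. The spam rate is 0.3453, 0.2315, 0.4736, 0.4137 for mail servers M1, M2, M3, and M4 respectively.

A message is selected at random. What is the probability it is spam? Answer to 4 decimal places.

0.3346

P(M1) = 1 − (0.4 + 0.25 + 0.04) = 0.31.
Summing over the partition,
P(S) = P(S|M1)·P(M1) + P(S|M2)·P(M2) + P(S|M3)·P(M3) + P(S|M4)·P(M4)
      = 0.3453·0.31 + 0.2315·0.4 + 0.4736·0.25 + 0.4137·0.04
      = 0.107043 + 0.0926 + 0.1184 + 0.016548 = 0.334591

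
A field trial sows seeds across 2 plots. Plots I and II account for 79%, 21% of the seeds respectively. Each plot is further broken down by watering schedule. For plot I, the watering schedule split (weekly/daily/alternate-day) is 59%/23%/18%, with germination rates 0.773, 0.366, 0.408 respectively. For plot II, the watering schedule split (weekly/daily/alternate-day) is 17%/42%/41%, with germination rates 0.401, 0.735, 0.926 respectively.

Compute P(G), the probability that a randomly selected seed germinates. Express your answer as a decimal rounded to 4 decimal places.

P(G) ≈ 0.6437

P(G|I) = 0.59·0.773 + 0.23·0.366 + 0.18·0.408 = 0.45607 + 0.08418 + 0.07344 = 0.61369
P(G|II) = 0.17·0.401 + 0.42·0.735 + 0.41·0.926 = 0.06817 + 0.3087 + 0.37966 = 0.75653
Then overall,
P(G) = 0.79·0.61369 + 0.21·0.75653
      = 0.4848151 + 0.1588713 = 0.6436864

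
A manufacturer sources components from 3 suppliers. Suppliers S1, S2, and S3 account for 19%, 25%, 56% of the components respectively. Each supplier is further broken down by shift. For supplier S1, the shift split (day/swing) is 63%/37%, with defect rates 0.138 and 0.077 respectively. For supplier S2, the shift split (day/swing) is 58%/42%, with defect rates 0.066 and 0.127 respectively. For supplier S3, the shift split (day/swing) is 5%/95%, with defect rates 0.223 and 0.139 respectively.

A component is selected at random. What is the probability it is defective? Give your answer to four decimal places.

0.1250

P(D|S1) = 0.63·0.138 + 0.37·0.077 = 0.08694 + 0.02849 = 0.11543
P(D|S2) = 0.58·0.066 + 0.42·0.127 = 0.03828 + 0.05334 = 0.09162
P(D|S3) = 0.05·0.223 + 0.95·0.139 = 0.01115 + 0.13205 = 0.1432
By total probability over the outer partition,
P(D) = 0.19·0.11543 + 0.25·0.09162 + 0.56·0.1432
      = 0.0219317 + 0.022905 + 0.080192 = 0.1250287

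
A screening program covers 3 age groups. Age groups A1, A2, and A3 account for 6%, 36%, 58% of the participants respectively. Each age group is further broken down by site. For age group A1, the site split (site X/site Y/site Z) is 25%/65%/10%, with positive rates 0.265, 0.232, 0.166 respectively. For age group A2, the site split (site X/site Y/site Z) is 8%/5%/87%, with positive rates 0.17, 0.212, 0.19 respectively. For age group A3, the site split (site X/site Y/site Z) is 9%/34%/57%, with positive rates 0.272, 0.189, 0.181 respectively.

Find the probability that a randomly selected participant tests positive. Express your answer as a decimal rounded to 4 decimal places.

P(T|A1) = 0.25·0.265 + 0.65·0.232 + 0.1·0.166 = 0.06625 + 0.1508 + 0.0166 = 0.23365
P(T|A2) = 0.08·0.17 + 0.05·0.212 + 0.87·0.19 = 0.0136 + 0.0106 + 0.1653 = 0.1895
P(T|A3) = 0.09·0.272 + 0.34·0.189 + 0.57·0.181 = 0.02448 + 0.06426 + 0.10317 = 0.19191
Then overall,
P(T) = 0.06·0.23365 + 0.36·0.1895 + 0.58·0.19191
      = 0.014019 + 0.06822 + 0.1113078 = 0.1935468

P(T) ≈ 0.1935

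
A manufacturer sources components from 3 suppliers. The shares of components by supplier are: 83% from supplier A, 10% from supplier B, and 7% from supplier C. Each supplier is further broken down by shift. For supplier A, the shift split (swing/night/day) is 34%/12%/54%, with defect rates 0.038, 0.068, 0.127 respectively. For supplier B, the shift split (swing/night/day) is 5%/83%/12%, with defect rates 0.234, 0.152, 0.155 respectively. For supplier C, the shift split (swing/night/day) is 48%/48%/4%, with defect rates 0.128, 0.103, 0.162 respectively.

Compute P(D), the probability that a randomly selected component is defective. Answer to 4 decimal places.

P(D|A) = 0.34·0.038 + 0.12·0.068 + 0.54·0.127 = 0.01292 + 0.00816 + 0.06858 = 0.08966
P(D|B) = 0.05·0.234 + 0.83·0.152 + 0.12·0.155 = 0.0117 + 0.12616 + 0.0186 = 0.15646
P(D|C) = 0.48·0.128 + 0.48·0.103 + 0.04·0.162 = 0.06144 + 0.04944 + 0.00648 = 0.11736
Then overall,
P(D) = 0.83·0.08966 + 0.1·0.15646 + 0.07·0.11736
      = 0.0744178 + 0.015646 + 0.0082152 = 0.098279

P(D) ≈ 0.0983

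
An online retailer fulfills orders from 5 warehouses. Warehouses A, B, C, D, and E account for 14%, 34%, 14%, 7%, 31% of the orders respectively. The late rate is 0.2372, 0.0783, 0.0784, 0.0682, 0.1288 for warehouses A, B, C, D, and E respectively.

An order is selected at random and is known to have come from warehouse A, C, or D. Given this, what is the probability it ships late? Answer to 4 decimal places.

Let S = {A, C, D}.
P(S) = 0.14 + 0.14 + 0.07 = 0.35.
P(L ∩ S) = 0.2372·0.14 + 0.0784·0.14 + 0.0682·0.07 = 0.033208 + 0.010976 + 0.004774 = 0.048958.
P(L | S) = 0.048958 / 0.35 = 0.139880…

P(L|S) ≈ 0.1399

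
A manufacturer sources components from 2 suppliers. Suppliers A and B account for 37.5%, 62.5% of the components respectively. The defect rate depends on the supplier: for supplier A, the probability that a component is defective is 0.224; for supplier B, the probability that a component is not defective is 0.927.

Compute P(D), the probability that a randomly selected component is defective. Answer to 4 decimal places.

P(D|B) = 1 − 0.927 = 0.073.
P(D) = P(D|A)·P(A) + P(D|B)·P(B)
      = 0.224·0.375 + 0.073·0.625
      = 0.084 + 0.045625 = 0.129625

0.1296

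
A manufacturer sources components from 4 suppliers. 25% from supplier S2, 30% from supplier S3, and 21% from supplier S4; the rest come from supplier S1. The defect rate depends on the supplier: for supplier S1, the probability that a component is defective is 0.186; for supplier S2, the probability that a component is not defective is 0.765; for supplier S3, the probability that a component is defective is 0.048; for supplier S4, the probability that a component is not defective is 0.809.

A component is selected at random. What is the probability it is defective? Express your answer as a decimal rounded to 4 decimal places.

P(D) ≈ 0.1579

P(S1) = 1 − (0.25 + 0.3 + 0.21) = 0.24.
P(D|S2) = 1 − 0.765 = 0.235.
P(D|S4) = 1 − 0.809 = 0.191.
By the law of total probability,
P(D) = P(D|S1)·P(S1) + P(D|S2)·P(S2) + P(D|S3)·P(S3) + P(D|S4)·P(S4)
      = 0.186·0.24 + 0.235·0.25 + 0.048·0.3 + 0.191·0.21
      = 0.04464 + 0.05875 + 0.0144 + 0.04011 = 0.1579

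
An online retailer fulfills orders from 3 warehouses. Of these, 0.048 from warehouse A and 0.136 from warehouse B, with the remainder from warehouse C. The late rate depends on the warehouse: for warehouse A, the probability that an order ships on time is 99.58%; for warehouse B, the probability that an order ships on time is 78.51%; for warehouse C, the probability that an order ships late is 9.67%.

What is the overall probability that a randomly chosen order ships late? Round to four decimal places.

P(C) = 1 − (0.048 + 0.136) = 0.816.
P(L|A) = 1 − 0.9958 = 0.0042.
P(L|B) = 1 − 0.7851 = 0.2149.
Using total probability over the partition,
P(L) = P(L|A)·P(A) + P(L|B)·P(B) + P(L|C)·P(C)
      = 0.0042·0.048 + 0.2149·0.136 + 0.0967·0.816
      = 0.0002016 + 0.0292264 + 0.0789072 = 0.1083352

P(L) ≈ 0.1083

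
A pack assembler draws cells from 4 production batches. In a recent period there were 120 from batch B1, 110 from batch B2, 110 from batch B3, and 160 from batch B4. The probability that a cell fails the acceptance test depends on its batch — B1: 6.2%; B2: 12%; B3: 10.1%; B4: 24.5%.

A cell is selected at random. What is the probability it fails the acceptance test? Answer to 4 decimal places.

0.1419

Total: 120 + 110 + 110 + 160 = 500.
P(B1) = 120/500 = 0.24. P(B2) = 110/500 = 0.22. P(B3) = 110/500 = 0.22. P(B4) = 160/500 = 0.32.
P(F) = P(F|B1)·P(B1) + P(F|B2)·P(B2) + P(F|B3)·P(B3) + P(F|B4)·P(B4)
      = 0.062·0.24 + 0.12·0.22 + 0.101·0.22 + 0.245·0.32
      = 0.01488 + 0.0264 + 0.02222 + 0.0784 = 0.1419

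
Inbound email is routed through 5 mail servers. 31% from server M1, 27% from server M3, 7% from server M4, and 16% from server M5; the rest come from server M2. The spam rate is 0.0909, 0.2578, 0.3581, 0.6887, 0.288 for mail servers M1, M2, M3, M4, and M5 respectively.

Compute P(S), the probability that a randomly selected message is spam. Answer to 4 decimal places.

P(S) ≈ 0.2681

P(M2) = 1 − (0.31 + 0.27 + 0.07 + 0.16) = 0.19.
P(S) = P(S|M1)·P(M1) + P(S|M2)·P(M2) + P(S|M3)·P(M3) + P(S|M4)·P(M4) + P(S|M5)·P(M5)
      = 0.0909·0.31 + 0.2578·0.19 + 0.3581·0.27 + 0.6887·0.07 + 0.288·0.16
      = 0.028179 + 0.048982 + 0.096687 + 0.048209 + 0.04608 = 0.268137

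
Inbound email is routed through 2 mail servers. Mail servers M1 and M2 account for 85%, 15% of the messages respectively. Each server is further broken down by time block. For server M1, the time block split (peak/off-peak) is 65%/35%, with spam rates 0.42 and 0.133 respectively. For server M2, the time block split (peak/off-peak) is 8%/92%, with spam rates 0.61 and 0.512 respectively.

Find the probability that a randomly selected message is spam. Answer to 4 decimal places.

0.3496

P(S|M1) = 0.65·0.42 + 0.35·0.133 = 0.273 + 0.04655 = 0.31955
P(S|M2) = 0.08·0.61 + 0.92·0.512 = 0.0488 + 0.47104 = 0.51984
Then overall,
P(S) = 0.85·0.31955 + 0.15·0.51984
      = 0.2716175 + 0.077976 = 0.3495935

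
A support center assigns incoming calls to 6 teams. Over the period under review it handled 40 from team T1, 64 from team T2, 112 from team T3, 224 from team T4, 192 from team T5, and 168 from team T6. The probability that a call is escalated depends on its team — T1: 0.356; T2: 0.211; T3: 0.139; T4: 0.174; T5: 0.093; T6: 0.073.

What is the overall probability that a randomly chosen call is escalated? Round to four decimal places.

Total: 40 + 64 + 112 + 224 + 192 + 168 = 800.
P(T1) = 40/800 = 0.05. P(T2) = 64/800 = 0.08. P(T3) = 112/800 = 0.14. P(T4) = 224/800 = 0.28. P(T5) = 192/800 = 0.24. P(T6) = 168/800 = 0.21.
P(E) = P(E|T1)·P(T1) + P(E|T2)·P(T2) + P(E|T3)·P(T3) + P(E|T4)·P(T4) + P(E|T5)·P(T5) + P(E|T6)·P(T6)
      = 0.356·0.05 + 0.211·0.08 + 0.139·0.14 + 0.174·0.28 + 0.093·0.24 + 0.073·0.21
      = 0.0178 + 0.01688 + 0.01946 + 0.04872 + 0.02232 + 0.01533 = 0.14051

0.1405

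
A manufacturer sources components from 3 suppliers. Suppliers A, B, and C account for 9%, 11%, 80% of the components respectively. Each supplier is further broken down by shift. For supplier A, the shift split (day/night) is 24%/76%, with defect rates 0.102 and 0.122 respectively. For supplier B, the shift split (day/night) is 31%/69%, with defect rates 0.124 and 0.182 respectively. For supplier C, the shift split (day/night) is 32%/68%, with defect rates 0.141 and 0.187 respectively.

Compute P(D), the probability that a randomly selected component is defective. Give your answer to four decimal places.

P(D|A) = 0.24·0.102 + 0.76·0.122 = 0.02448 + 0.09272 = 0.1172
P(D|B) = 0.31·0.124 + 0.69·0.182 = 0.03844 + 0.12558 = 0.16402
P(D|C) = 0.32·0.141 + 0.68·0.187 = 0.04512 + 0.12716 = 0.17228
Then overall,
P(D) = 0.09·0.1172 + 0.11·0.16402 + 0.8·0.17228
      = 0.010548 + 0.0180422 + 0.137824 = 0.1664142

P(D) ≈ 0.1664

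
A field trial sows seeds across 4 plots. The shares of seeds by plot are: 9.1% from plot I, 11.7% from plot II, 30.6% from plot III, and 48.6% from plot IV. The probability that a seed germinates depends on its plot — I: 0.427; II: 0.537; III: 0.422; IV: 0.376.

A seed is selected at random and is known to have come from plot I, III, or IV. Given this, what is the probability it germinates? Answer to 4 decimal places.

Let S = {I, III, IV}.
P(S) = 0.091 + 0.306 + 0.486 = 0.883.
P(G ∩ S) = 0.427·0.091 + 0.422·0.306 + 0.376·0.486 = 0.038857 + 0.129132 + 0.182736 = 0.350725.
P(G | S) = 0.350725 / 0.883 = 0.397197…

0.3972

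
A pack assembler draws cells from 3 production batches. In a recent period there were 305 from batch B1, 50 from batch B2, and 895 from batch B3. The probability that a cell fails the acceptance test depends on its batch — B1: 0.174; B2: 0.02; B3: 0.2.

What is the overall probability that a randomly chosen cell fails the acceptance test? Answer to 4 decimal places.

0.1865

Total: 305 + 50 + 895 = 1250.
P(B1) = 305/1250 = 0.244. P(B2) = 50/1250 = 0.04. P(B3) = 895/1250 = 0.716.
P(F) = P(F|B1)·P(B1) + P(F|B2)·P(B2) + P(F|B3)·P(B3)
      = 0.174·0.244 + 0.02·0.04 + 0.2·0.716
      = 0.042456 + 0.0008 + 0.1432 = 0.186456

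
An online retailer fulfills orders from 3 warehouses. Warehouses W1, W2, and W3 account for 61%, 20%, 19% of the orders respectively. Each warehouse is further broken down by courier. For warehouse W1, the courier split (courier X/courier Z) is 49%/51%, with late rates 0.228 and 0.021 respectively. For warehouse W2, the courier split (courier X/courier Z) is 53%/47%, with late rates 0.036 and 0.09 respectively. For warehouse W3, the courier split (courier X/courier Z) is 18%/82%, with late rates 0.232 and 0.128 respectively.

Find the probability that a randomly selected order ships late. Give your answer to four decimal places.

P(L) ≈ 0.1148

P(L|W1) = 0.49·0.228 + 0.51·0.021 = 0.11172 + 0.01071 = 0.12243
P(L|W2) = 0.53·0.036 + 0.47·0.09 = 0.01908 + 0.0423 = 0.06138
P(L|W3) = 0.18·0.232 + 0.82·0.128 = 0.04176 + 0.10496 = 0.14672
Then overall,
P(L) = 0.61·0.12243 + 0.2·0.06138 + 0.19·0.14672
      = 0.0746823 + 0.012276 + 0.0278768 = 0.1148351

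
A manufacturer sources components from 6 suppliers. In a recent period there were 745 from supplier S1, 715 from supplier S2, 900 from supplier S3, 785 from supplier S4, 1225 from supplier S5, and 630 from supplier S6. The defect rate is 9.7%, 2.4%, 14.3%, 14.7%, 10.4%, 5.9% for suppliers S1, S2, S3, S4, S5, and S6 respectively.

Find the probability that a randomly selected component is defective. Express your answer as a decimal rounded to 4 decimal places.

Total: 745 + 715 + 900 + 785 + 1225 + 630 = 5000.
P(S1) = 745/5000 = 0.149. P(S2) = 715/5000 = 0.143. P(S3) = 900/5000 = 0.18. P(S4) = 785/5000 = 0.157. P(S5) = 1225/5000 = 0.245. P(S6) = 630/5000 = 0.126.
P(D) = P(D|S1)·P(S1) + P(D|S2)·P(S2) + P(D|S3)·P(S3) + P(D|S4)·P(S4) + P(D|S5)·P(S5) + P(D|S6)·P(S6)
      = 0.097·0.149 + 0.024·0.143 + 0.143·0.18 + 0.147·0.157 + 0.104·0.245 + 0.059·0.126
      = 0.014453 + 0.003432 + 0.02574 + 0.023079 + 0.02548 + 0.007434 = 0.099618

P(D) ≈ 0.0996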